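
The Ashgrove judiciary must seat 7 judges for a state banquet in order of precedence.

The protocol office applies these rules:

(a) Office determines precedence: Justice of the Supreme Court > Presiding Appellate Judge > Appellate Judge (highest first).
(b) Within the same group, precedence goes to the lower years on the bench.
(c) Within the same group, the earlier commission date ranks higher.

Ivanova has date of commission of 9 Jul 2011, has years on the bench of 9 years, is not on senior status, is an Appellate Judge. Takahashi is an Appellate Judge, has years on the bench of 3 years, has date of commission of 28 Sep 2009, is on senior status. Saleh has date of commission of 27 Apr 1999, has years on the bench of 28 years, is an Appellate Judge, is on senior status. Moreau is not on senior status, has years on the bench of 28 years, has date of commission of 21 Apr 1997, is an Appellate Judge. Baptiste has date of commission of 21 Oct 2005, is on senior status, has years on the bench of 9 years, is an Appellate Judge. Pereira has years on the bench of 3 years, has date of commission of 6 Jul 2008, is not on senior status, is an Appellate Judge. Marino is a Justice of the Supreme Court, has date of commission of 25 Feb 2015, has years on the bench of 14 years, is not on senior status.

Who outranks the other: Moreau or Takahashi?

By office: Marino (Justice of the Supreme Court); then Pereira, Takahashi, Baptiste, Ivanova, Moreau and Saleh (Appellate Judge).
Among Pereira, Takahashi, Baptiste, Ivanova, Moreau and Saleh, by years on the bench (lower first): Pereira and Takahashi (3 years) before Baptiste and Ivanova (9 years) before Moreau and Saleh (28 years).
Among Pereira and Takahashi, by date of commission (earlier first): Pereira (6 Jul 2008) before Takahashi (28 Sep 2009).
Among Baptiste and Ivanova, by date of commission (earlier first): Baptiste (21 Oct 2005) before Ivanova (9 Jul 2011).
Among Moreau and Saleh, by date of commission (earlier first): Moreau (21 Apr 1997) before Saleh (27 Apr 1999).
So Takahashi takes precedence.

Takahashi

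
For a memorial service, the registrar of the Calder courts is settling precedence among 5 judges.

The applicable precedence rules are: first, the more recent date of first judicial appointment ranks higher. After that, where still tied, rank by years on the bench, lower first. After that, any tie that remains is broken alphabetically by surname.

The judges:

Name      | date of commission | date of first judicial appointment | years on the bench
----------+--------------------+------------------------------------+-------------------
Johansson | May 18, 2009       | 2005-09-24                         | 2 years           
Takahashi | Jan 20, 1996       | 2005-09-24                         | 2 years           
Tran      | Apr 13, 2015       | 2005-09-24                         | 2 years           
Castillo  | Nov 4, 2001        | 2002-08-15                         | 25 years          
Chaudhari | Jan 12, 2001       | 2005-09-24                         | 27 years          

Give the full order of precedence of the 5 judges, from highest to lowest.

Johansson, Takahashi, Tran, Chaudhari, Castillo

By date of first judicial appointment (later first): Johansson, Takahashi, Tran and Chaudhari (each 2005-09-24); then Castillo (2002-08-15).
Among Johansson, Takahashi, Tran and Chaudhari, by years on the bench (lower first): Johansson, Takahashi and Tran (2 years) before Chaudhari (27 years).
Among Johansson, Takahashi and Tran, alphabetically by surname: Johansson before Takahashi before Tran.
Full order: Johansson, Takahashi, Tran, Chaudhari, Castillo.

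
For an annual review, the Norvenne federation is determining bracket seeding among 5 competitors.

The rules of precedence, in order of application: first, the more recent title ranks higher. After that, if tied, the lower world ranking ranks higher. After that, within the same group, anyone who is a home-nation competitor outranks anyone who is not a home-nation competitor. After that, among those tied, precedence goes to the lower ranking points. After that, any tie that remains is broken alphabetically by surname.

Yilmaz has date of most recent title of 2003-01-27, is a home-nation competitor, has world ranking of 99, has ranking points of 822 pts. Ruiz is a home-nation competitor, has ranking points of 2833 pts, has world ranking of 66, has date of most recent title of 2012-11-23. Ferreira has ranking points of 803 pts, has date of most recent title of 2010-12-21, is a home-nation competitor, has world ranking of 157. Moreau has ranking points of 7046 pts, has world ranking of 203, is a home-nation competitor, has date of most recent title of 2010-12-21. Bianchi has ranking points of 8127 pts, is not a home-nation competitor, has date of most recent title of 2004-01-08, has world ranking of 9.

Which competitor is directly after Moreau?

Bianchi

By date of most recent title (later first): Ruiz (2012-11-23); then Ferreira and Moreau (both 2010-12-21); then Bianchi (2004-01-08); then Yilmaz (2003-01-27).
Among Ferreira and Moreau, by world ranking (lower first): Ferreira (157) before Moreau (203).
Order: Ruiz, Ferreira, Moreau, Bianchi, Yilmaz.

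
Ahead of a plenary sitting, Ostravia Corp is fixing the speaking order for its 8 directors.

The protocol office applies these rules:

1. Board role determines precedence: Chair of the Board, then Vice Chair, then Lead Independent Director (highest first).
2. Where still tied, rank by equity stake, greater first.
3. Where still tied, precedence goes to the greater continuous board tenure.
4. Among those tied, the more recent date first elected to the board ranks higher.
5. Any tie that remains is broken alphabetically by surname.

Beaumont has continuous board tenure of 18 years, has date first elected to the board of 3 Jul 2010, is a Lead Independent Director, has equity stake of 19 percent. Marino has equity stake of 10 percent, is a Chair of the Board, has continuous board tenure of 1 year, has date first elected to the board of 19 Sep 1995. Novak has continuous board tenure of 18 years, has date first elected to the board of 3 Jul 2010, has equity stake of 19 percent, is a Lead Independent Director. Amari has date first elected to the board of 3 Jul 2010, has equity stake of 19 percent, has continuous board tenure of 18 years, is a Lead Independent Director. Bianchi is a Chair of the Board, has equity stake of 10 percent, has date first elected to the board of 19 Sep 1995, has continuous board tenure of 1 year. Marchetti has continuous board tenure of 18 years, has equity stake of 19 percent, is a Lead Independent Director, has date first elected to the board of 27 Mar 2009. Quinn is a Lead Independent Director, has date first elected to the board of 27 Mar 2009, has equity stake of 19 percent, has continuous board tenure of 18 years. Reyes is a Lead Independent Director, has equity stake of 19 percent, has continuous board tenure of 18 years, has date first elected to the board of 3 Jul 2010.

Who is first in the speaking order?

Bianchi

By board role: Bianchi and Marino (Chair of the Board); then Amari, Beaumont, Novak, Reyes, Marchetti and Quinn (Lead Independent Director).
Bianchi and Marino both have equity stake 10 percent, so the next rule applies.
Bianchi and Marino both have continuous board tenure 1 year, so the next rule applies.
Bianchi and Marino both have date first elected to the board 19 Sep 1995, so the next rule applies.
Among Bianchi and Marino, alphabetically by surname: Bianchi before Marino.
Amari, Beaumont, Novak, Reyes, Marchetti and Quinn all have equity stake 19 percent, so the next rule applies.
Amari, Beaumont, Novak, Reyes, Marchetti and Quinn all have continuous board tenure 18 years, so the next rule applies.
Among Amari, Beaumont, Novak, Reyes, Marchetti and Quinn, by date first elected to the board (later first): Amari, Beaumont, Novak and Reyes (3 Jul 2010) before Marchetti and Quinn (27 Mar 2009).
Among Amari, Beaumont, Novak and Reyes, alphabetically by surname: Amari before Beaumont before Novak before Reyes.
Among Marchetti and Quinn, alphabetically by surname: Marchetti before Quinn.
Order: Bianchi, Marino, Amari, Beaumont, Novak, Reyes, Marchetti, Quinn.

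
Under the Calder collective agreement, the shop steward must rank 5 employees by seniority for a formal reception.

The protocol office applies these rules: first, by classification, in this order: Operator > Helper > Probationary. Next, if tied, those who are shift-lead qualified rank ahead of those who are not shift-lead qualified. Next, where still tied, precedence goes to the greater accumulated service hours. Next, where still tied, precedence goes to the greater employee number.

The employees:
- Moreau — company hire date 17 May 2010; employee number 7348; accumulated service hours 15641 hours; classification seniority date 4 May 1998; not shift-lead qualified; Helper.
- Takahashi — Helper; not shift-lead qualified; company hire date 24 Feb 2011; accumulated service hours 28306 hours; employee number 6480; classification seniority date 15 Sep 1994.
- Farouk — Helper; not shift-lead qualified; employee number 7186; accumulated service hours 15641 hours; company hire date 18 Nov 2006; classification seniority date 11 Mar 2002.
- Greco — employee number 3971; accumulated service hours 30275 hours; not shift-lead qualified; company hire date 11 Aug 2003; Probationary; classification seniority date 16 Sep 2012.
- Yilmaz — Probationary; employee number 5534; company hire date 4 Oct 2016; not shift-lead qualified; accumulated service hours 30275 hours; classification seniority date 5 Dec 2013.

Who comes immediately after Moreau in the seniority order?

Farouk

By classification: Takahashi, Moreau and Farouk (Helper); then Yilmaz and Greco (Probationary).
Takahashi, Moreau and Farouk are each not shift-lead qualified, so the next rule applies.
Among Takahashi, Moreau and Farouk, by accumulated service hours (higher first): Takahashi (28306 hours) before Moreau and Farouk (15641 hours).
Among Moreau and Farouk, by employee number (higher first): Moreau (7348) before Farouk (7186).
Yilmaz and Greco are each not shift-lead qualified, so the next rule applies.
Yilmaz and Greco both have accumulated service hours 30275 hours, so the next rule applies.
Among Yilmaz and Greco, by employee number (higher first): Yilmaz (5534) before Greco (3971).
Order: Takahashi, Moreau, Farouk, Yilmaz, Greco.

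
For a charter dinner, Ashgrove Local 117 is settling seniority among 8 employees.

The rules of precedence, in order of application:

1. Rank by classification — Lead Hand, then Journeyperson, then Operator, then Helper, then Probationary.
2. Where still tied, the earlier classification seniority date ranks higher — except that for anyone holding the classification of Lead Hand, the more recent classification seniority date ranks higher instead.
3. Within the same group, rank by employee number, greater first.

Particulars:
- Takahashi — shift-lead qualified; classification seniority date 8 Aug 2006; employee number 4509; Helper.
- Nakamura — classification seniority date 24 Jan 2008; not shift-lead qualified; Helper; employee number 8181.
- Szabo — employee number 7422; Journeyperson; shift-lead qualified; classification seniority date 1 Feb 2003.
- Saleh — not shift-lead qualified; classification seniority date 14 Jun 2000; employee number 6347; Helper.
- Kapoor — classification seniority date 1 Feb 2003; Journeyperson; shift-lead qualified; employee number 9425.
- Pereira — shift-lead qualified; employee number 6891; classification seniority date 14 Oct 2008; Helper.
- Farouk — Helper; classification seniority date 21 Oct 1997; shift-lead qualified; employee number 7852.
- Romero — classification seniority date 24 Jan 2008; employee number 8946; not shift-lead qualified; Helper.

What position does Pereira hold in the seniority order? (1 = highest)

By classification: Kapoor and Szabo (Journeyperson); then Farouk, Saleh, Takahashi, Romero, Nakamura and Pereira (Helper).
Kapoor and Szabo both have classification seniority date 1 Feb 2003, so the next rule applies.
Among Kapoor and Szabo, by employee number (higher first): Kapoor (9425) before Szabo (7422).
Among Farouk, Saleh, Takahashi, Romero, Nakamura and Pereira, by classification seniority date (earlier first): Farouk (21 Oct 1997) before Saleh (14 Jun 2000) before Takahashi (8 Aug 2006) before Romero and Nakamura (24 Jan 2008) before Pereira (14 Oct 2008).
Among Romero and Nakamura, by employee number (higher first): Romero (8946) before Nakamura (8181).
Order: Kapoor, Szabo, Farouk, Saleh, Takahashi, Romero, Nakamura, Pereira. So position 8.

8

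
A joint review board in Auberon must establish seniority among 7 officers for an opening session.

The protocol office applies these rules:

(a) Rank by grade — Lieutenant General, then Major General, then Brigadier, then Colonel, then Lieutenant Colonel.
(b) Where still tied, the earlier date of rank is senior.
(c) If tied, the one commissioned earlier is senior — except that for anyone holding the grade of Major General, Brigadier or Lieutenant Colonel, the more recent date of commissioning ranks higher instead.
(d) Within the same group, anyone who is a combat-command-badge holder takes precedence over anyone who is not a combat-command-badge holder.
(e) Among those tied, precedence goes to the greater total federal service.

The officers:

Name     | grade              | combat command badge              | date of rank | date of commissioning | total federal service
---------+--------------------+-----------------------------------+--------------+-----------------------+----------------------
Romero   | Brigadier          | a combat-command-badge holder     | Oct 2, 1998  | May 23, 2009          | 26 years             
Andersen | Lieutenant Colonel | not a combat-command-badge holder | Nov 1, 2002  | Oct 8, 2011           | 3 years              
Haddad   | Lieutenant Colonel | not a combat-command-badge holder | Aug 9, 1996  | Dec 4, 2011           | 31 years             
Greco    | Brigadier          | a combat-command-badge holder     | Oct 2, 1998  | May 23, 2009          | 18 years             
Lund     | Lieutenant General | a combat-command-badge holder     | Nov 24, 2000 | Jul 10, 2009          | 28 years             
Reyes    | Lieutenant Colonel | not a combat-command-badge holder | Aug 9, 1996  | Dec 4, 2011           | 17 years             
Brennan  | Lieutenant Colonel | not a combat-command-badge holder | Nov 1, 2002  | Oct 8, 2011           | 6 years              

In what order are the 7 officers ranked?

By grade: Lund (Lieutenant General); then Romero and Greco (Brigadier); then Haddad, Reyes, Brennan and Andersen (Lieutenant Colonel).
Romero and Greco both have date of rank Oct 2, 1998, so the next rule applies.
Romero and Greco both have date of commissioning May 23, 2009, so the next rule applies.
Romero and Greco are each a combat-command-badge holder, so the next rule applies.
Among Romero and Greco, by total federal service (higher first): Romero (26 years) before Greco (18 years).
Among Haddad, Reyes, Brennan and Andersen, by date of rank (earlier first): Haddad and Reyes (Aug 9, 1996) before Brennan and Andersen (Nov 1, 2002).
Haddad and Reyes both have date of commissioning Dec 4, 2011, so the next rule applies.
Haddad and Reyes are each not a combat-command-badge holder, so the next rule applies.
Among Haddad and Reyes, by total federal service (higher first): Haddad (31 years) before Reyes (17 years).
Brennan and Andersen both have date of commissioning Oct 8, 2011, so the next rule applies.
Brennan and Andersen are each not a combat-command-badge holder, so the next rule applies.
Among Brennan and Andersen, by total federal service (higher first): Brennan (6 years) before Andersen (3 years).
Full order: Lund, Romero, Greco, Haddad, Reyes, Brennan, Andersen.

Lund, Romero, Greco, Haddad, Reyes, Brennan, Andersen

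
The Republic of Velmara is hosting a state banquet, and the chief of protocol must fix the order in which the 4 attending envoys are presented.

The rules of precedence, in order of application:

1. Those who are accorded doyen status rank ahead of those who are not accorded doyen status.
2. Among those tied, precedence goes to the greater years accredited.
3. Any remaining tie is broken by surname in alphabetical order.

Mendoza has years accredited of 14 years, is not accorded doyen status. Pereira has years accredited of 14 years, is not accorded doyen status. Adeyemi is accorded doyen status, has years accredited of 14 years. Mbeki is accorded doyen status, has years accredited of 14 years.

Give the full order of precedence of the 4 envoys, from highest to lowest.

By the first rule: Adeyemi and Mbeki (both accorded doyen status); then Mendoza and Pereira (both not accorded doyen status).
Adeyemi and Mbeki both have years accredited 14 years, so the next rule applies.
Among Adeyemi and Mbeki, alphabetically by surname: Adeyemi before Mbeki.
Mendoza and Pereira both have years accredited 14 years, so the next rule applies.
Among Mendoza and Pereira, alphabetically by surname: Mendoza before Pereira.
Full order: Adeyemi, Mbeki, Mendoza, Pereira.

Adeyemi, Mbeki, Mendoza, Pereira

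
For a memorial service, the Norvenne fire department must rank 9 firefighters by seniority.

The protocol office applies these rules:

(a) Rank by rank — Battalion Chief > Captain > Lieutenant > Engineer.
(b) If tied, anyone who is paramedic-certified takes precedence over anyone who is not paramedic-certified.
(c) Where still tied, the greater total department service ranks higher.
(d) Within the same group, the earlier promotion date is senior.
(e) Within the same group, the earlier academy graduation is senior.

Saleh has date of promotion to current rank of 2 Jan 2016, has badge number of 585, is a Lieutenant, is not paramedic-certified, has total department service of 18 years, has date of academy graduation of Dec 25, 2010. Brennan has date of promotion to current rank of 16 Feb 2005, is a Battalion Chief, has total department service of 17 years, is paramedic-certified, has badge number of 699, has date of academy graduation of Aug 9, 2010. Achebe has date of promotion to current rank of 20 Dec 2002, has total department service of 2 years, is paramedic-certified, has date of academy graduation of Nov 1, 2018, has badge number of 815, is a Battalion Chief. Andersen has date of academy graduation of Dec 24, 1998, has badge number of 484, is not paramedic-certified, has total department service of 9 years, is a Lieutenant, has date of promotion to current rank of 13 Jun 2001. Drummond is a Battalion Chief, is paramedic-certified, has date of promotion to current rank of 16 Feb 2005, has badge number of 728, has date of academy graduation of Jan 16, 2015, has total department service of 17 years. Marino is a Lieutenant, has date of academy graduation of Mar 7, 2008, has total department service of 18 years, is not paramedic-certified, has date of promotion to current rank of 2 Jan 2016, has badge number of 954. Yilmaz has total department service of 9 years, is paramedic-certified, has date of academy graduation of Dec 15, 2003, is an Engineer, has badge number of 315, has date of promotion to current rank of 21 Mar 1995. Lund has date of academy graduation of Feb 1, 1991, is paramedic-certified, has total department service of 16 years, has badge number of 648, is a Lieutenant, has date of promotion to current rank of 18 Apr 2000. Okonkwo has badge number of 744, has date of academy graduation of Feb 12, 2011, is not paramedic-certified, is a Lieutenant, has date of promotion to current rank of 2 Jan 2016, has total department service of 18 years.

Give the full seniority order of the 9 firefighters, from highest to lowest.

By rank: Brennan, Drummond and Achebe (Battalion Chief); then Lund, Marino, Saleh, Okonkwo and Andersen (Lieutenant); then Yilmaz (Engineer).
Brennan, Drummond and Achebe are each paramedic-certified, so the next rule applies.
Among Brennan, Drummond and Achebe, by total department service (higher first): Brennan and Drummond (17 years) before Achebe (2 years).
Brennan and Drummond both have date of promotion to current rank 16 Feb 2005, so the next rule applies.
Among Brennan and Drummond, by date of academy graduation (earlier first): Brennan (Aug 9, 2010) before Drummond (Jan 16, 2015).
Among Lund, Marino, Saleh, Okonkwo and Andersen, paramedic-certified before not paramedic-certified: Lund (paramedic-certified) before Marino, Saleh, Okonkwo and Andersen (not paramedic-certified).
Among Marino, Saleh, Okonkwo and Andersen, by total department service (higher first): Marino, Saleh and Okonkwo (18 years) before Andersen (9 years).
Marino, Saleh and Okonkwo all have date of promotion to current rank 2 Jan 2016, so the next rule applies.
Among Marino, Saleh and Okonkwo, by date of academy graduation (earlier first): Marino (Mar 7, 2008) before Saleh (Dec 25, 2010) before Okonkwo (Feb 12, 2011).
Full order: Brennan, Drummond, Achebe, Lund, Marino, Saleh, Okonkwo, Andersen, Yilmaz.

Brennan, Drummond, Achebe, Lund, Marino, Saleh, Okonkwo, Andersen, Yilmaz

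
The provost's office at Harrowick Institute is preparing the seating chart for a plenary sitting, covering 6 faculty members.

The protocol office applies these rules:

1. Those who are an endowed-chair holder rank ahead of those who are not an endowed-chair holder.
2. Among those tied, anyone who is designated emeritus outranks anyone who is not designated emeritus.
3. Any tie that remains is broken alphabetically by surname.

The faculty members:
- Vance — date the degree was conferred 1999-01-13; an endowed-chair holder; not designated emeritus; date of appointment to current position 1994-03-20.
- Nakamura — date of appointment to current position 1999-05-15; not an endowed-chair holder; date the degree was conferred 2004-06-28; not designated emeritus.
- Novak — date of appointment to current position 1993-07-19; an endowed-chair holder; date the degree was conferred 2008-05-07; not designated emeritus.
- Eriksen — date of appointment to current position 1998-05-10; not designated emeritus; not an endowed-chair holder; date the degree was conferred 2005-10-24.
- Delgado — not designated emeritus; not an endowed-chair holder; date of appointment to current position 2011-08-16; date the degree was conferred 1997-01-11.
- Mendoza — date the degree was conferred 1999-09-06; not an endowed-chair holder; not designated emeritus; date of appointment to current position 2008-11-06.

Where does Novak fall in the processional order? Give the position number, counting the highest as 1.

By the first rule: Novak and Vance (both an endowed-chair holder); then Delgado, Eriksen, Mendoza and Nakamura (each not an endowed-chair holder).
Novak and Vance are each not designated emeritus, so the next rule applies.
Among Novak and Vance, alphabetically by surname: Novak before Vance.
Delgado, Eriksen, Mendoza and Nakamura are each not designated emeritus, so the next rule applies.
Among Delgado, Eriksen, Mendoza and Nakamura, alphabetically by surname: Delgado before Eriksen before Mendoza before Nakamura.
Order: Novak, Vance, Delgado, Eriksen, Mendoza, Nakamura. So position 1.

1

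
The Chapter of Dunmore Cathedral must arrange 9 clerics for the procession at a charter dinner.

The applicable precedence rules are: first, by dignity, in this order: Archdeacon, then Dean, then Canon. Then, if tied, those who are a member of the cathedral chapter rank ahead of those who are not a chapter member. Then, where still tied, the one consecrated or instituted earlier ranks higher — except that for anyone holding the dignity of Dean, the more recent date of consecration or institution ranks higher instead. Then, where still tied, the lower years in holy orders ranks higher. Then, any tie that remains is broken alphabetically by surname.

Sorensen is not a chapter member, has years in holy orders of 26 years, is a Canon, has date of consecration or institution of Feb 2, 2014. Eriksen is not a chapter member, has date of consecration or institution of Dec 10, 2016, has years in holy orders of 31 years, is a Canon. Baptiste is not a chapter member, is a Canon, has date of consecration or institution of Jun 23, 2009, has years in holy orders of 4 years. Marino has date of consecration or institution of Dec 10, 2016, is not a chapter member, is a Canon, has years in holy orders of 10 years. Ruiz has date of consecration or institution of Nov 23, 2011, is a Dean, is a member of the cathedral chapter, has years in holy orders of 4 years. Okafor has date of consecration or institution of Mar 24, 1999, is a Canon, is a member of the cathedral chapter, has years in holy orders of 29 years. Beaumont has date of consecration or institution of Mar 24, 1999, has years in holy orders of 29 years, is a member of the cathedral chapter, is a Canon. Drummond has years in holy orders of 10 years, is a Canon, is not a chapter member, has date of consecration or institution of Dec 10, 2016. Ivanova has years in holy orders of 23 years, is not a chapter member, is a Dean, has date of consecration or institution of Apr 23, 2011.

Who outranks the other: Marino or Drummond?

By dignity: Ruiz and Ivanova (Dean); then Beaumont, Okafor, Baptiste, Sorensen, Drummond, Marino and Eriksen (Canon).
Among Ruiz and Ivanova, a member of the cathedral chapter before not a chapter member: Ruiz (a member of the cathedral chapter) before Ivanova (not a chapter member).
Among Beaumont, Okafor, Baptiste, Sorensen, Drummond, Marino and Eriksen, a member of the cathedral chapter before not a chapter member: Beaumont and Okafor (a member of the cathedral chapter) before Baptiste, Sorensen, Drummond, Marino and Eriksen (not a chapter member).
Beaumont and Okafor both have date of consecration or institution Mar 24, 1999, so the next rule applies.
Beaumont and Okafor both have years in holy orders 29 years, so the next rule applies.
Among Beaumont and Okafor, alphabetically by surname: Beaumont before Okafor.
Among Baptiste, Sorensen, Drummond, Marino and Eriksen, by date of consecration or institution (earlier first): Baptiste (Jun 23, 2009) before Sorensen (Feb 2, 2014) before Drummond, Marino and Eriksen (Dec 10, 2016).
Among Drummond, Marino and Eriksen, by years in holy orders (lower first): Drummond and Marino (10 years) before Eriksen (31 years).
Among Drummond and Marino, alphabetically by surname: Drummond before Marino.
So Drummond takes precedence.

Drummond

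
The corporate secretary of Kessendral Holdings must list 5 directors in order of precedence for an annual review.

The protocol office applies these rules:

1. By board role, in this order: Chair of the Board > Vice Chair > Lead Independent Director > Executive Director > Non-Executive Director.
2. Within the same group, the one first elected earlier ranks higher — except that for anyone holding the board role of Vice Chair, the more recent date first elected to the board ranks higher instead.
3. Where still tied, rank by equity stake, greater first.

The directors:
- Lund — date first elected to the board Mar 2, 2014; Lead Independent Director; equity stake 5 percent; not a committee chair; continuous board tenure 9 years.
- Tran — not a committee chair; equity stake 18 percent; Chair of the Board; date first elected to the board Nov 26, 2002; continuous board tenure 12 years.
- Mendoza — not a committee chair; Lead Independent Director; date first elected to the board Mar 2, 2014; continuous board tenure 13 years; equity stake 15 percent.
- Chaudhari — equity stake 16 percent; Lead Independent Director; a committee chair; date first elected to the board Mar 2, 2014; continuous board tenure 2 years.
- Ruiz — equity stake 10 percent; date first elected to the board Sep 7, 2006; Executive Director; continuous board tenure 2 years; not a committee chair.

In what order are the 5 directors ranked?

By board role: Tran (Chair of the Board); then Chaudhari, Mendoza and Lund (Lead Independent Director); then Ruiz (Executive Director).
Chaudhari, Mendoza and Lund all have date first elected to the board Mar 2, 2014, so the next rule applies.
Among Chaudhari, Mendoza and Lund, by equity stake (higher first): Chaudhari (16 percent) before Mendoza (15 percent) before Lund (5 percent).
Full order: Tran, Chaudhari, Mendoza, Lund, Ruiz.

Tran, Chaudhari, Mendoza, Lund, Ruiz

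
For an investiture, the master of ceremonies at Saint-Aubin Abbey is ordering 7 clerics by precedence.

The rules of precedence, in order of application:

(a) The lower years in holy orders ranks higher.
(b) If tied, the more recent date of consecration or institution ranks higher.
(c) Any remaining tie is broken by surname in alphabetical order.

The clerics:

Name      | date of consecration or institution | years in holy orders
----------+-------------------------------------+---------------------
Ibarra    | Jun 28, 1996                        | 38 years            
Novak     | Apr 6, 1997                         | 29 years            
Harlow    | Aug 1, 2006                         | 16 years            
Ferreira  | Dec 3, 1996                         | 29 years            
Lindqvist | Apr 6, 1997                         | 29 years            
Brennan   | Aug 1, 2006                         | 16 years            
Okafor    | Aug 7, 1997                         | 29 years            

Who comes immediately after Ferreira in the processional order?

Ibarra

By years in holy orders (lower first): Brennan and Harlow (both 16 years); then Okafor, Lindqvist, Novak and Ferreira (each 29 years); then Ibarra (38 years).
Brennan and Harlow both have date of consecration or institution Aug 1, 2006, so the next rule applies.
Among Brennan and Harlow, alphabetically by surname: Brennan before Harlow.
Among Okafor, Lindqvist, Novak and Ferreira, by date of consecration or institution (later first): Okafor (Aug 7, 1997) before Lindqvist and Novak (Apr 6, 1997) before Ferreira (Dec 3, 1996).
Among Lindqvist and Novak, alphabetically by surname: Lindqvist before Novak.
Order: Brennan, Harlow, Okafor, Lindqvist, Novak, Ferreira, Ibarra.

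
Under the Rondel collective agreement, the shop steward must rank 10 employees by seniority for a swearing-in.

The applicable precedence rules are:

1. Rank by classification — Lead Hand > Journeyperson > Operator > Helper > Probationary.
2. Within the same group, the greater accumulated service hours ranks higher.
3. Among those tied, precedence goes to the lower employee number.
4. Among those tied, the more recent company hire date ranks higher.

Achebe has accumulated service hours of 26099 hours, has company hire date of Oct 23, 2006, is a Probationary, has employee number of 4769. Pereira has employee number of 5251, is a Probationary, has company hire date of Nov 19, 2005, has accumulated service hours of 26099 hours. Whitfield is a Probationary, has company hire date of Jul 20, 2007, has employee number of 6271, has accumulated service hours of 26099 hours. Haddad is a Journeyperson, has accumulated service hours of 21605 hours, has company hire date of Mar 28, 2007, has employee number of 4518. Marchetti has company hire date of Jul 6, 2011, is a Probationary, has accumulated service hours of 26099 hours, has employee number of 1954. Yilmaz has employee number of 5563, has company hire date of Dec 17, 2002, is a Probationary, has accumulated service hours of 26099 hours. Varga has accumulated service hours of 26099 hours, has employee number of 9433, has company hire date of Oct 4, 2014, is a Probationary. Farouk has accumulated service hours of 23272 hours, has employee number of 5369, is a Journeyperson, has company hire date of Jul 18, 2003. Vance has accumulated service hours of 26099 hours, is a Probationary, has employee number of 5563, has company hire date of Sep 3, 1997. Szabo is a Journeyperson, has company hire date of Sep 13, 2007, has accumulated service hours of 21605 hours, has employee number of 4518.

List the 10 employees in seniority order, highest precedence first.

By classification: Farouk, Szabo and Haddad (Journeyperson); then Marchetti, Achebe, Pereira, Yilmaz, Vance, Whitfield and Varga (Probationary).
Among Farouk, Szabo and Haddad, by accumulated service hours (higher first): Farouk (23272 hours) before Szabo and Haddad (21605 hours).
Szabo and Haddad both have employee number 4518, so the next rule applies.
Among Szabo and Haddad, by company hire date (later first): Szabo (Sep 13, 2007) before Haddad (Mar 28, 2007).
Marchetti, Achebe, Pereira, Yilmaz, Vance, Whitfield and Varga all have accumulated service hours 26099 hours, so the next rule applies.
Among Marchetti, Achebe, Pereira, Yilmaz, Vance, Whitfield and Varga, by employee number (lower first): Marchetti (1954) before Achebe (4769) before Pereira (5251) before Yilmaz and Vance (5563) before Whitfield (6271) before Varga (9433).
Among Yilmaz and Vance, by company hire date (later first): Yilmaz (Dec 17, 2002) before Vance (Sep 3, 1997).
Full order: Farouk, Szabo, Haddad, Marchetti, Achebe, Pereira, Yilmaz, Vance, Whitfield, Varga.

Farouk, Szabo, Haddad, Marchetti, Achebe, Pereira, Yilmaz, Vance, Whitfield, Varga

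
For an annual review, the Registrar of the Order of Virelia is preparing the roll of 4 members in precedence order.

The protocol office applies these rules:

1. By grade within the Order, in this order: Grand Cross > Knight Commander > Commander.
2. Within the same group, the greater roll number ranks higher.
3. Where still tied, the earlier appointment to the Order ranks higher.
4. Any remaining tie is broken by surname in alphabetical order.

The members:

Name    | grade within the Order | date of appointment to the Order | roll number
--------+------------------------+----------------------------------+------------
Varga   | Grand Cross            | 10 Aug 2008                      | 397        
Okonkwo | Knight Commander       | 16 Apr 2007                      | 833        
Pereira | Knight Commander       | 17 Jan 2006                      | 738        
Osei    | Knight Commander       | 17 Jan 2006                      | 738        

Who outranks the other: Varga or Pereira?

By grade within the Order: Varga (Grand Cross); then Okonkwo, Osei and Pereira (Knight Commander).
Among Okonkwo, Osei and Pereira, by roll number (higher first): Okonkwo (833) before Osei and Pereira (738).
Osei and Pereira both have date of appointment to the Order 17 Jan 2006, so the next rule applies.
Among Osei and Pereira, alphabetically by surname: Osei before Pereira.
So Varga takes precedence.

Varga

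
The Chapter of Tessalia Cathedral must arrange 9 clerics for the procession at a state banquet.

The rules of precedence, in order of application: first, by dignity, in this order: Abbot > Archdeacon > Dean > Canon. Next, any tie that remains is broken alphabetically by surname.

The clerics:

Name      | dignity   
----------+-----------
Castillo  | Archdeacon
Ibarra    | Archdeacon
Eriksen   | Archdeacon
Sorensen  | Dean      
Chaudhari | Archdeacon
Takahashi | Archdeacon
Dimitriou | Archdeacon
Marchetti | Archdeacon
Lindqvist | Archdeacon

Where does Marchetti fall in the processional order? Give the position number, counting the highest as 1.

By dignity: Castillo, Chaudhari, Dimitriou, Eriksen, Ibarra, Lindqvist, Marchetti and Takahashi (Archdeacon); then Sorensen (Dean).
Among Castillo, Chaudhari, Dimitriou, Eriksen, Ibarra, Lindqvist, Marchetti and Takahashi, alphabetically by surname: Castillo before Chaudhari before Dimitriou before Eriksen before Ibarra before Lindqvist before Marchetti before Takahashi.
Order: Castillo, Chaudhari, Dimitriou, Eriksen, Ibarra, Lindqvist, Marchetti, Takahashi, Sorensen. So position 7.

7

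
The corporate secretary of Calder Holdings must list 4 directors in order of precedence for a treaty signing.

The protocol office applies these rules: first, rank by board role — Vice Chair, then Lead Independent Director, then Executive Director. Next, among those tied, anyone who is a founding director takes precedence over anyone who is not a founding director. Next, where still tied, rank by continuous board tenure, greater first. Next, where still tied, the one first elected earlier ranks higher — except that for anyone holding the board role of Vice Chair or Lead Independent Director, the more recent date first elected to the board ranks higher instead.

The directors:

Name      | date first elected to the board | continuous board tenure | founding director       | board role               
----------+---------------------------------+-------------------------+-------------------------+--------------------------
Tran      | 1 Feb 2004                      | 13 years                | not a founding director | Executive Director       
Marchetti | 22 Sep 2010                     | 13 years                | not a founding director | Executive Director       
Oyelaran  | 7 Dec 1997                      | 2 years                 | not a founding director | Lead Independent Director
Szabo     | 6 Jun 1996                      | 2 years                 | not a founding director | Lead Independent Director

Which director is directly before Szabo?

By board role: Oyelaran and Szabo (Lead Independent Director); then Tran and Marchetti (Executive Director).
Oyelaran and Szabo are each not a founding director, so the next rule applies.
Oyelaran and Szabo both have continuous board tenure 2 years, so the next rule applies.
Among Oyelaran and Szabo, by date first elected to the board (later first) (reversed rule for this group): Oyelaran (7 Dec 1997) before Szabo (6 Jun 1996).
Tran and Marchetti are each not a founding director, so the next rule applies.
Tran and Marchetti both have continuous board tenure 13 years, so the next rule applies.
Among Tran and Marchetti, by date first elected to the board (earlier first): Tran (1 Feb 2004) before Marchetti (22 Sep 2010).
Order: Oyelaran, Szabo, Tran, Marchetti.

Oyelaran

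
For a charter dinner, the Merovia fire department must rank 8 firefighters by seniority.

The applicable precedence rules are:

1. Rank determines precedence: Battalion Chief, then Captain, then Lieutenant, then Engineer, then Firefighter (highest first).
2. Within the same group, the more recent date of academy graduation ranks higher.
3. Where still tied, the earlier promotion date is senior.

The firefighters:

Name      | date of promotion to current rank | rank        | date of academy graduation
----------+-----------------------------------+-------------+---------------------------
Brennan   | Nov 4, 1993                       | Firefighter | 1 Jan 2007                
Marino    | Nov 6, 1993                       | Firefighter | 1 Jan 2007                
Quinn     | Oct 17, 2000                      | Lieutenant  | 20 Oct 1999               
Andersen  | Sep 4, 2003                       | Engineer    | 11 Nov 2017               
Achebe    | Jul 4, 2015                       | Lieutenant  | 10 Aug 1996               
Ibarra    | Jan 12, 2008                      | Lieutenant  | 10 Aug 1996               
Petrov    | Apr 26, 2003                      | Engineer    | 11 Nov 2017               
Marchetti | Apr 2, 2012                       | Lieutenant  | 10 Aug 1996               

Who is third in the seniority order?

By rank: Quinn, Ibarra, Marchetti and Achebe (Lieutenant); then Petrov and Andersen (Engineer); then Brennan and Marino (Firefighter).
Among Quinn, Ibarra, Marchetti and Achebe, by date of academy graduation (later first): Quinn (20 Oct 1999) before Ibarra, Marchetti and Achebe (10 Aug 1996).
Among Ibarra, Marchetti and Achebe, by date of promotion to current rank (earlier first): Ibarra (Jan 12, 2008) before Marchetti (Apr 2, 2012) before Achebe (Jul 4, 2015).
Petrov and Andersen both have date of academy graduation 11 Nov 2017, so the next rule applies.
Among Petrov and Andersen, by date of promotion to current rank (earlier first): Petrov (Apr 26, 2003) before Andersen (Sep 4, 2003).
Brennan and Marino both have date of academy graduation 1 Jan 2007, so the next rule applies.
Among Brennan and Marino, by date of promotion to current rank (earlier first): Brennan (Nov 4, 1993) before Marino (Nov 6, 1993).
Order: Quinn, Ibarra, Marchetti, Achebe, Petrov, Andersen, Brennan, Marino.

Marchetti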